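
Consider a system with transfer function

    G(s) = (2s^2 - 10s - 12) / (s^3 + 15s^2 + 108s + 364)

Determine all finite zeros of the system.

s = 6, -1

Set the numerator to zero: 2s^2 - 10s - 12 = 0, i.e. 2·(s^2 - 5s - 6) = 0.
Factoring: (s - 6)(s + 1) = 0.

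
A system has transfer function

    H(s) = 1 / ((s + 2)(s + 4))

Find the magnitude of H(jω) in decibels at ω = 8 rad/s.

Substitute s = j8: numerator = 1, denominator = -56 + j48.
|H(j8)| = |1| / |-56 + j48| = 1 / 73.756 ≈ 0.01356.
In decibels: 20·log₁₀(0.01356) ≈ -37.4 dB.

|H(j8)|_dB ≈ -37.4 dB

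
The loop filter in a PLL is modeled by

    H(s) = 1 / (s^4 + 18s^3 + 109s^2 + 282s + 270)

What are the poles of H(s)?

s = -9, -3, -3 + j, -3 - j

The poles are the roots of the denominator s^4 + 18s^3 + 109s^2 + 282s + 270 = 0.
Trying s = -9: the polynomial evaluates to 0, so (s + 9) is a factor.
Dividing out leaves s^3 + 9s^2 + 28s + 30 = 0.
This factors further as (s + 3)(s^2 + 6s + 10) = 0.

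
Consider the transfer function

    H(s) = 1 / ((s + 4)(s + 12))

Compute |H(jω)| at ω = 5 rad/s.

Substitute s = j5: numerator = 1, denominator = 23 + j80.
|H(j5)| = |1| / |23 + j80| = 1 / 83.241 ≈ 0.01201.

|H(j5)| ≈ 0.01201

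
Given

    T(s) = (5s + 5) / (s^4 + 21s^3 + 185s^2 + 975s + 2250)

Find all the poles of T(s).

s = -3 + 6j, -3 - 6j, -5, -10

The poles are the roots of the denominator s^4 + 21s^3 + 185s^2 + 975s + 2250 = 0.
Trying s = -5: the polynomial evaluates to 0, so (s + 5) is a factor.
Dividing out leaves s^3 + 16s^2 + 105s + 450 = 0.
This factors further as (s^2 + 6s + 45)(s + 10) = 0.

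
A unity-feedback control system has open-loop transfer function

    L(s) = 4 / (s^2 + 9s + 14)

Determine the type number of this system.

The denominator has no factor of s at the origin — no free integrator — so this is a Type 0 system.

Type 0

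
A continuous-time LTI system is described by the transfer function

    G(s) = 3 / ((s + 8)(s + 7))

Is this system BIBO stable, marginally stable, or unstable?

stable

The poles can be read from the denominator factors: s = -8, -7.
Since all poles lie strictly in the left half-plane, the system is stable.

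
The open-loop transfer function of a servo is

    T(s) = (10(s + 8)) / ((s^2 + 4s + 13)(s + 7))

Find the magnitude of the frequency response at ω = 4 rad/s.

Substitute s = j4: numerator = 80 + j40, denominator = -85 + j100.
|T(j4)| = |80 + j40| / |-85 + j100| = 89.443 / 131.24 ≈ 0.6815.

|T(j4)| ≈ 0.6815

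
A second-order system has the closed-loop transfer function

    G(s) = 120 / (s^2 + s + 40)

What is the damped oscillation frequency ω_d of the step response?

ω_d ≈ 6.305 rad/s

Comparing s^2 + s + 40 to s^2 + 2ζωₙs + ωₙ²: ωₙ = √40 ≈ 6.325 rad/s and ζ = 1/(2·√40) ≈ 0.07906.
ζωₙ = 1/2 = 0.5, so ω_d = ωₙ√(1−ζ²) = √(ωₙ² − (ζωₙ)²) = √(40 − 0.5²) = √39.75 ≈ 6.305 rad/s.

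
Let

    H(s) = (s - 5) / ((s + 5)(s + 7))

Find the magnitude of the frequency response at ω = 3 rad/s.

|H(j3)| ≈ 0.1313

Substitute s = j3: numerator = -5 + j3, denominator = 26 + j36.
|H(j3)| = |-5 + j3| / |26 + j36| = 5.8310 / 44.407 ≈ 0.1313.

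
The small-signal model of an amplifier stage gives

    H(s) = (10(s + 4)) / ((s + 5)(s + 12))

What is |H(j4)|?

|H(j4)| ≈ 0.6984

Substitute s = j4: numerator = 40 + j40, denominator = 44 + j68.
|H(j4)| = |40 + j40| / |44 + j68| = 56.569 / 80.994 ≈ 0.6984.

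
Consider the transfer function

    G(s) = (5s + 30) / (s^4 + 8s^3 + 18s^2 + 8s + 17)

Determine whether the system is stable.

The denominator s^4 + 8s^3 + 18s^2 + 8s + 17 factors as (s^2 + 1)(s^2 + 8s + 17), giving poles at s = ±j, -4 ± j.
Since the simple pole(s) at s = j, -j lie on the jω-axis with none in the right half-plane, the system is marginally stable.

marginally stable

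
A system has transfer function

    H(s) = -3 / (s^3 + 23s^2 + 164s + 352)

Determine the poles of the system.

s = -11, -4, -8

The poles are the roots of the denominator s^3 + 23s^2 + 164s + 352 = 0.
Trying s = -11: the polynomial evaluates to 0, so (s + 11) is a factor.
Dividing out leaves s^2 + 12s + 32 = 0.
Factoring the quadratic: (s + 4)(s + 8) = 0.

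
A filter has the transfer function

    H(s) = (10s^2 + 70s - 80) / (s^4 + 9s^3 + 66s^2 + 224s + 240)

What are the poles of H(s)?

The poles are the roots of the denominator s^4 + 9s^3 + 66s^2 + 224s + 240 = 0.
Trying s = -3: the polynomial evaluates to 0, so (s + 3) is a factor.
Dividing out leaves s^3 + 6s^2 + 48s + 80 = 0.
This factors further as (s^2 + 4s + 40)(s + 2) = 0.

s = -2 ± 6j, -3, -2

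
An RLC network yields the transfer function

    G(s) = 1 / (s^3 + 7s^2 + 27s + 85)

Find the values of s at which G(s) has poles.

s = -5, -1 ± 4j

The poles are the roots of the denominator s^3 + 7s^2 + 27s + 85 = 0.
Trying s = -5: the polynomial evaluates to 0, so (s + 5) is a factor.
Dividing out leaves s^2 + 2s + 17 = 0.
The quadratic formula then gives s = -1 ± 4j.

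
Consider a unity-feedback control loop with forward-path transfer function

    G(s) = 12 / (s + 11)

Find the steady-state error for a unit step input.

e_ss = 0.4783

G(s) has no poles at the origin.
This is a Type 0 system. Kp = lim_{s→0} G(s) = 12/11.
e_ss = 1/(1 + Kp) = 1/(1 + 12/11) = 11/23 ≈ 0.4783.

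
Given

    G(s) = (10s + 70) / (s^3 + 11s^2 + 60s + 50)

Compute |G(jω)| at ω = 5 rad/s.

Substitute s = j5: numerator = 70 + j50, denominator = -225 + j175.
|G(j5)| = |70 + j50| / |-225 + j175| = 86.023 / 285.04 ≈ 0.3018.

|G(j5)| ≈ 0.3018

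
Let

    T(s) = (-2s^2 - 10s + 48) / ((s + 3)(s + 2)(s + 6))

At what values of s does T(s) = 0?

Set the numerator to zero: -2s^2 - 10s + 48 = 0, i.e. -2·(s^2 + 5s - 24) = 0.
Factoring: (s - 3)(s + 8) = 0.

s = 3, -8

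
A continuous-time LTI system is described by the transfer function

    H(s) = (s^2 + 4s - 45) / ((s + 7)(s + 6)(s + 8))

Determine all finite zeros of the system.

s = -9, 5

Set the numerator to zero: s^2 + 4s - 45 = 0.
Factoring: (s + 9)(s - 5) = 0.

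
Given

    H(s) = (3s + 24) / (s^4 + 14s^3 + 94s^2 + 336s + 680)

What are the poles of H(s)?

s = -5 + 3j, -5 - 3j, -2 + 4j, -2 - 4j

The poles are the roots of the denominator s^4 + 14s^3 + 94s^2 + 336s + 680 = 0.
No real roots exist; factor into two real quadratics: (s^2 + 10s + 34)(s^2 + 4s + 20) = 0.
Each quadratic gives a conjugate pair via the quadratic formula.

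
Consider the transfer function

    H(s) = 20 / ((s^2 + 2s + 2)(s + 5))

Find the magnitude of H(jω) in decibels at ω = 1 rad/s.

|H(j1)|_dB ≈ 4.88 dB

Substitute s = j1: numerator = 20, denominator = 3 + j11.
|H(j1)| = |20| / |3 + j11| = 20 / 11.402 ≈ 1.754.
In decibels: 20·log₁₀(1.754) ≈ 4.88 dB.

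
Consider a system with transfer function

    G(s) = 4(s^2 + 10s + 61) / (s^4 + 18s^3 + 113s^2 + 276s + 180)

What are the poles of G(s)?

s = -5, -1, -6, -6

The poles are the roots of the denominator s^4 + 18s^3 + 113s^2 + 276s + 180 = 0.
Trying s = -5: the polynomial evaluates to 0, so (s + 5) is a factor.
Dividing out leaves s^3 + 13s^2 + 48s + 36 = 0.
This factors further as (s + 1)(s + 6)^2 = 0.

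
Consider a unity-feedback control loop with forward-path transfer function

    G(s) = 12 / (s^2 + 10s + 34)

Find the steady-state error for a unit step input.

e_ss = 0.7391

G(s) has no poles at the origin.
This is a Type 0 system. Kp = lim_{s→0} G(s) = 12/34 = 6/17.
e_ss = 1/(1 + Kp) = 1/(1 + 6/17) = 17/23 ≈ 0.7391.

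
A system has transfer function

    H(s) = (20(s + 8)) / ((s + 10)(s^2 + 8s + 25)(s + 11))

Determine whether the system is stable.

The poles can be read from the denominator factors: s = -10, -4 ± 3j, -11.
Since all poles lie strictly in the left half-plane, the system is stable.

stable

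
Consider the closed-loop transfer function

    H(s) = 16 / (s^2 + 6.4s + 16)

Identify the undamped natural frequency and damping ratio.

ωₙ = 4 rad/s, ζ = 0.8

Compare the denominator to the standard form s^2 + 2ζωₙs + ωₙ².
ωₙ² = 16, so ωₙ = 4 rad/s.
2ζωₙ = 6.4, so ζ = 6.4/(2·4) = 0.8.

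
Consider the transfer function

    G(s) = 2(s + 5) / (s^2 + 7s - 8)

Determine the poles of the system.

s = -8, 1

The poles are the roots of the denominator s^2 + 7s - 8 = 0.
Factoring: (s + 8)(s - 1) = 0, so s = -8 and s = 1.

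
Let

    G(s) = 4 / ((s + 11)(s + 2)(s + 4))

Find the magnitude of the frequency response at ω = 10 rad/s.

|G(j10)| ≈ 0.002450

Substitute s = j10: numerator = 4, denominator = -1612 - j260.
|G(j10)| = |4| / |-1612 - j260| = 4 / 1632.8 ≈ 0.002450.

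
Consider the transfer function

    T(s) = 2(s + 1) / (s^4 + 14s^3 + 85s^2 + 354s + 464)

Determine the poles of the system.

The poles are the roots of the denominator s^4 + 14s^3 + 85s^2 + 354s + 464 = 0.
Trying s = -2: the polynomial evaluates to 0, so (s + 2) is a factor.
Dividing out leaves s^3 + 12s^2 + 61s + 232 = 0.
This factors further as (s^2 + 4s + 29)(s + 8) = 0.

s = -2 + 5j, -2 - 5j, -2, -8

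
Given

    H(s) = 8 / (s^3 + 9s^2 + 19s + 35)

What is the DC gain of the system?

Set s = 0: H(0) = (8) / (35) = 8/35.

H(0) = 8/35 ≈ 0.2286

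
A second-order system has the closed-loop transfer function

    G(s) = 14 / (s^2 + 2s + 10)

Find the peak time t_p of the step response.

Comparing s^2 + 2s + 10 to s^2 + 2ζωₙs + ωₙ²: ωₙ = √10 ≈ 3.162 rad/s and ζ = 2/(2·√10) ≈ 0.3162.
ζωₙ = 2/2 = 1, so ω_d = ωₙ√(1−ζ²) = √(ωₙ² − (ζωₙ)²) = √(10 − 1²) = √9 = 3 rad/s.
t_p = π/ω_d = π/3 ≈ 1.047 s.

t_p ≈ 1.047 s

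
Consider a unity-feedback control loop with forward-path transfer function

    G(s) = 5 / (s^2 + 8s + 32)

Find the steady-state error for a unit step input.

G(s) has no poles at the origin.
This is a Type 0 system. Kp = lim_{s→0} G(s) = 5/32.
e_ss = 1/(1 + Kp) = 1/(1 + 5/32) = 32/37 ≈ 0.8649.

e_ss = 0.8649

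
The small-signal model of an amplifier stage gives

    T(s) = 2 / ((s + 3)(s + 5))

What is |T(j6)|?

|T(j6)| ≈ 0.03817

Substitute s = j6: numerator = 2, denominator = -21 + j48.
|T(j6)| = |2| / |-21 + j48| = 2 / 52.393 ≈ 0.03817.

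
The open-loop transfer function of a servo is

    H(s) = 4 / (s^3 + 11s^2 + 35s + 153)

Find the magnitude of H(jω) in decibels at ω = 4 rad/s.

|H(j4)|_dB ≈ -26.0 dB

Substitute s = j4: numerator = 4, denominator = -23 + j76.
|H(j4)| = |4| / |-23 + j76| = 4 / 79.404 ≈ 0.05038.
In decibels: 20·log₁₀(0.05038) ≈ -26.0 dB.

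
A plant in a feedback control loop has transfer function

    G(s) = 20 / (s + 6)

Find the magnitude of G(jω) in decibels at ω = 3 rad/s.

|G(j3)|_dB ≈ 9.49 dB

Substitute s = j3: numerator = 20, denominator = 6 + j3.
|G(j3)| = |20| / |6 + j3| = 20 / 6.7082 ≈ 2.981.
In decibels: 20·log₁₀(2.981) ≈ 9.49 dB.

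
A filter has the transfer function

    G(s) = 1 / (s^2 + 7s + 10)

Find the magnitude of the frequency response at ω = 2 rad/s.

|G(j2)| ≈ 0.06565

Substitute s = j2: numerator = 1, denominator = 6 + j14.
|G(j2)| = |1| / |6 + j14| = 1 / 15.232 ≈ 0.06565.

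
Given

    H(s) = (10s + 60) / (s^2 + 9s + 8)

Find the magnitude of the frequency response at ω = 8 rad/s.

Substitute s = j8: numerator = 60 + j80, denominator = -56 + j72.
|H(j8)| = |60 + j80| / |-56 + j72| = 100 / 91.214 ≈ 1.096.

|H(j8)| ≈ 1.096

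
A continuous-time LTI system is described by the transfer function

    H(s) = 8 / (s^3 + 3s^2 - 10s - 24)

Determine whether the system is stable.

The denominator s^3 + 3s^2 - 10s - 24 factors as (s + 4)(s - 3)(s + 2), giving poles at s = -4, 3, -2.
Since the pole(s) at s = 3 lie in the right half-plane, the system is unstable.

unstable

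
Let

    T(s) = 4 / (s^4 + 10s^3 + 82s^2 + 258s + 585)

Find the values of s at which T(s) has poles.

s = -2 ± 3j, -3 ± 6j

The poles are the roots of the denominator s^4 + 10s^3 + 82s^2 + 258s + 585 = 0.
No real roots exist; factor into two real quadratics: (s^2 + 4s + 13)(s^2 + 6s + 45) = 0.
Each quadratic gives a conjugate pair via the quadratic formula.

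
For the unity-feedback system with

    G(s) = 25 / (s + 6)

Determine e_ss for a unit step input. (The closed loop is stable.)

e_ss = 0.1935

G(s) has no poles at the origin.
This is a Type 0 system. Kp = lim_{s→0} G(s) = 25/6.
e_ss = 1/(1 + Kp) = 1/(1 + 25/6) = 6/31 ≈ 0.1935.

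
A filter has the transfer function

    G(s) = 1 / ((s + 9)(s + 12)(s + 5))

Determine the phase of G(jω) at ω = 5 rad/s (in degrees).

∠G(j5) ≈ -96.67°

At s = j5: numerator = 1, denominator = -110 + j940.
∠G = ∠num − ∠den = 0° − (96.674°) = -96.67°.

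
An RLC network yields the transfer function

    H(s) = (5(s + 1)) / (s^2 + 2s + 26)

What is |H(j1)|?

Substitute s = j1: numerator = 5 + j5, denominator = 25 + j2.
|H(j1)| = |5 + j5| / |25 + j2| = 7.0711 / 25.080 ≈ 0.2819.

|H(j1)| ≈ 0.2819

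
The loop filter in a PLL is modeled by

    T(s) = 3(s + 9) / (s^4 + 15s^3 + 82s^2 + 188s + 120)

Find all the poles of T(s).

s = -6, -1, -4 + 2j, -4 - 2j

The poles are the roots of the denominator s^4 + 15s^3 + 82s^2 + 188s + 120 = 0.
Trying s = -6: the polynomial evaluates to 0, so (s + 6) is a factor.
Dividing out leaves s^3 + 9s^2 + 28s + 20 = 0.
This factors further as (s + 1)(s^2 + 8s + 20) = 0.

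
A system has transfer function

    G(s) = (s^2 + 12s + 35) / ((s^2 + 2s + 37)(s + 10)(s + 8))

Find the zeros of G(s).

s = -5, -7

Set the numerator to zero: s^2 + 12s + 35 = 0.
Factoring: (s + 5)(s + 7) = 0.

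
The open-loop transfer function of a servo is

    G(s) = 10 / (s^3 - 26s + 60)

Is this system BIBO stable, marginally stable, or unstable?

unstable

The denominator s^3 - 26s + 60 factors as (s + 6)(s^2 - 6s + 10), giving poles at s = -6, 3 ± j.
Since the pole(s) at s = 3 ± j lie in the right half-plane, the system is unstable.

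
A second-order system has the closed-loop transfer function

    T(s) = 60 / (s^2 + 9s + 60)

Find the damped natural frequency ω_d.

ω_d ≈ 6.305 rad/s

Comparing s^2 + 9s + 60 to s^2 + 2ζωₙs + ωₙ²: ωₙ = √60 ≈ 7.746 rad/s and ζ = 9/(2·√60) ≈ 0.5809.
ζωₙ = 9/2 = 4.5, so ω_d = ωₙ√(1−ζ²) = √(ωₙ² − (ζωₙ)²) = √(60 − 4.5²) = √39.75 ≈ 6.305 rad/s.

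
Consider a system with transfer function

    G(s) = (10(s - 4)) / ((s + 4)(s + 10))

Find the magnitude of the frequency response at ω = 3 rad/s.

Substitute s = j3: numerator = -40 + j30, denominator = 31 + j42.
|G(j3)| = |-40 + j30| / |31 + j42| = 50 / 52.202 ≈ 0.9578.

|G(j3)| ≈ 0.9578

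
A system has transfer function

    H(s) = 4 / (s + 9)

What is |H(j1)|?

|H(j1)| ≈ 0.4417

Substitute s = j1: numerator = 4, denominator = 9 + j1.
|H(j1)| = |4| / |9 + j1| = 4 / 9.0554 ≈ 0.4417.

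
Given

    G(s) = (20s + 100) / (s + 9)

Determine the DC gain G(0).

G(0) = 100/9 ≈ 11.11

Set s = 0: G(0) = (100) / (9) = 100/9.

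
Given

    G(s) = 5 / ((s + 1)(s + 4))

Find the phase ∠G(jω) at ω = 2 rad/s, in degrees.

At s = j2: numerator = 5, denominator = j10.
∠G = ∠num − ∠den = 0° − (90°) = -90°.

∠G(j2) ≈ -90°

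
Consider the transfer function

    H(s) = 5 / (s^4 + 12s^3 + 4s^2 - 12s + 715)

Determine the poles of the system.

The poles are the roots of the denominator s^4 + 12s^3 + 4s^2 - 12s + 715 = 0.
Trying s = -5: the polynomial evaluates to 0, so (s + 5) is a factor.
Dividing out leaves s^3 + 7s^2 - 31s + 143 = 0.
This factors further as (s^2 - 4s + 13)(s + 11) = 0.

s = 2 ± 3j, -5, -11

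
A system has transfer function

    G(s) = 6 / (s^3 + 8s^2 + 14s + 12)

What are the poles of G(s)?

s = -1 + j, -1 - j, -6

The poles are the roots of the denominator s^3 + 8s^2 + 14s + 12 = 0.
Trying s = -6: the polynomial evaluates to 0, so (s + 6) is a factor.
Dividing out leaves s^2 + 2s + 2 = 0.
The quadratic formula then gives s = -1 ± 1j.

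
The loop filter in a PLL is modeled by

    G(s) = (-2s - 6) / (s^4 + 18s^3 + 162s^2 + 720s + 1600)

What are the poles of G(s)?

s = -4 + 4j, -4 - 4j, -5 + 5j, -5 - 5j

The poles are the roots of the denominator s^4 + 18s^3 + 162s^2 + 720s + 1600 = 0.
No real roots exist; factor into two real quadratics: (s^2 + 8s + 32)(s^2 + 10s + 50) = 0.
Each quadratic gives a conjugate pair via the quadratic formula.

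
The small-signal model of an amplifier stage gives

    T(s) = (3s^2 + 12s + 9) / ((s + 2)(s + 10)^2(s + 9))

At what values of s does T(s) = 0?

s = -3, -1

Set the numerator to zero: 3s^2 + 12s + 9 = 0, i.e. 3·(s^2 + 4s + 3) = 0.
Factoring: (s + 3)(s + 1) = 0.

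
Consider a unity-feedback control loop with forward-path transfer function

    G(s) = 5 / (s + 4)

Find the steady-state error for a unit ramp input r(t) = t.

G(s) has no poles at the origin.
This is a Type 0 system; Kv = lim_{s→0} s·G(s) = 0, so the steady-state error for a ramp input is infinite.

e_ss = ∞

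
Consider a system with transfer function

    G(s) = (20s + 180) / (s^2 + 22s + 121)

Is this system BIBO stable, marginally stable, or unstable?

The denominator s^2 + 22s + 121 factors as (s + 11)^2, giving poles at s = -11, -11.
Since all poles lie strictly in the left half-plane, the system is stable.

stable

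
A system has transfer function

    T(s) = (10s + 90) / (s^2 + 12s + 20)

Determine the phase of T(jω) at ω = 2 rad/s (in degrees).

∠T(j2) ≈ -43.78°

At s = j2: numerator = 90 + j20, denominator = 16 + j24.
∠T = ∠num − ∠den = 12.529° − (56.310°) = -43.78°.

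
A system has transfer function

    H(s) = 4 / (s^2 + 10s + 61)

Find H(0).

Set s = 0: H(0) = (4) / (61) = 4/61.

H(0) = 4/61 ≈ 0.06557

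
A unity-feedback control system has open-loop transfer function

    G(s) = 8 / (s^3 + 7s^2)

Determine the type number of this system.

Type 2

Factor s from the denominator: s^3 + 7s^2 = s^2·(s + 7).
There are 2 poles at the origin, so the system is Type 2.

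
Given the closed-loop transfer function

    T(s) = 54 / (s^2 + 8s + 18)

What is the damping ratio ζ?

ζ ≈ 0.9428

Compare the denominator to the standard form s^2 + 2ζωₙs + ωₙ².
ωₙ² = 18, so ωₙ = √18 ≈ 4.243 rad/s.
2ζωₙ = 8, so ζ = 8/(2·√18) ≈ 0.9428.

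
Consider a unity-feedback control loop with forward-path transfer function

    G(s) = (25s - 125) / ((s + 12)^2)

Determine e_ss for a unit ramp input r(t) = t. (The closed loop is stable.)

G(s) has no poles at the origin.
This is a Type 0 system; Kv = lim_{s→0} s·G(s) = 0, so the steady-state error for a ramp input is infinite.

e_ss = ∞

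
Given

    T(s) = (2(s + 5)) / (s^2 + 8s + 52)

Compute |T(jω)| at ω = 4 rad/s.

|T(j4)| ≈ 0.2659

Substitute s = j4: numerator = 10 + j8, denominator = 36 + j32.
|T(j4)| = |10 + j8| / |36 + j32| = 12.806 / 48.166 ≈ 0.2659.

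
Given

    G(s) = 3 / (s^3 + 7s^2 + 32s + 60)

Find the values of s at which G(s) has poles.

s = -2 ± 4j, -3

The poles are the roots of the denominator s^3 + 7s^2 + 32s + 60 = 0.
Trying s = -3: the polynomial evaluates to 0, so (s + 3) is a factor.
Dividing out leaves s^2 + 4s + 20 = 0.
The quadratic formula then gives s = -2 ± 4j.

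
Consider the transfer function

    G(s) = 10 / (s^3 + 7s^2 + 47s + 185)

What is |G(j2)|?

Substitute s = j2: numerator = 10, denominator = 157 + j86.
|G(j2)| = |10| / |157 + j86| = 10 / 179.01 ≈ 0.05586.

|G(j2)| ≈ 0.05586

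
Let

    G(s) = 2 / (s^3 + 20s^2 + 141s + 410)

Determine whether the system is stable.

stable

The denominator s^3 + 20s^2 + 141s + 410 factors as (s^2 + 10s + 41)(s + 10), giving poles at s = -5 ± 4j, -10.
Since all poles lie strictly in the left half-plane, the system is stable.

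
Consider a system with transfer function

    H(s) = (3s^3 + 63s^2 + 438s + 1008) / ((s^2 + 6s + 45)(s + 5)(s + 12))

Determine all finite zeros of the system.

Set the numerator to zero: 3s^3 + 63s^2 + 438s + 1008 = 0, i.e. 3·(s^3 + 21s^2 + 146s + 336) = 0.
Factoring: (s + 8)(s + 6)(s + 7) = 0.

s = -8, -6, -7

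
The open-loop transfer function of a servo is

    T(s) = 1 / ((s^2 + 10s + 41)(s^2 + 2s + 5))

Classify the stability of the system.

stable

The poles can be read from the denominator factors: s = -5 ± 4j, -1 ± 2j.
Since all poles lie strictly in the left half-plane, the system is stable.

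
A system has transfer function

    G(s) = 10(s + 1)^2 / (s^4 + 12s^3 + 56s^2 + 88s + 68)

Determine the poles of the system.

The poles are the roots of the denominator s^4 + 12s^3 + 56s^2 + 88s + 68 = 0.
No real roots exist; factor into two real quadratics: (s^2 + 10s + 34)(s^2 + 2s + 2) = 0.
Each quadratic gives a conjugate pair via the quadratic formula.

s = -5 ± 3j, -1 ± j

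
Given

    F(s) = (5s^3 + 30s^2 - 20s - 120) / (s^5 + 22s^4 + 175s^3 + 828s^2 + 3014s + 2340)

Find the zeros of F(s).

s = -2, -6, 2

Set the numerator to zero: 5s^3 + 30s^2 - 20s - 120 = 0, i.e. 5·(s^3 + 6s^2 - 4s - 24) = 0.
Factoring: (s + 2)(s + 6)(s - 2) = 0.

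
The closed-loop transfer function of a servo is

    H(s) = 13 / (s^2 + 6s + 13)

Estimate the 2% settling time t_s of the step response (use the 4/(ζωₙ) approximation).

Comparing s^2 + 6s + 13 to s^2 + 2ζωₙs + ωₙ²: ωₙ = √13 ≈ 3.606 rad/s and ζ = 6/(2·√13) ≈ 0.8321.
ζωₙ = 6/2 = 3, so t_s ≈ 4/(ζωₙ) = 4/3 ≈ 1.333 s.

t_s ≈ 1.333 s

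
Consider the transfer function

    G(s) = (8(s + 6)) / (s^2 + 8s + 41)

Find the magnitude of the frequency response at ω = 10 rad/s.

Substitute s = j10: numerator = 48 + j80, denominator = -59 + j80.
|G(j10)| = |48 + j80| / |-59 + j80| = 93.295 / 99.403 ≈ 0.9386.

|G(j10)| ≈ 0.9386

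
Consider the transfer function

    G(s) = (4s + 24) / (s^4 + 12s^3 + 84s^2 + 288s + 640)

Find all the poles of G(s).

s = -4 ± 4j, -2 ± 4j

The poles are the roots of the denominator s^4 + 12s^3 + 84s^2 + 288s + 640 = 0.
No real roots exist; factor into two real quadratics: (s^2 + 8s + 32)(s^2 + 4s + 20) = 0.
Each quadratic gives a conjugate pair via the quadratic formula.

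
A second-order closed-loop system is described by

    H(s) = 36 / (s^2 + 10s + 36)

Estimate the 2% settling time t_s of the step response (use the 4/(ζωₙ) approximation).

Comparing s^2 + 10s + 36 to s^2 + 2ζωₙs + ωₙ²: ωₙ = 6 rad/s and ζ = 10/(2·6) ≈ 0.8333.
ζωₙ = 10/2 = 5, so t_s ≈ 4/(ζωₙ) = 4/5 = 0.8000 s.

t_s ≈ 0.8000 s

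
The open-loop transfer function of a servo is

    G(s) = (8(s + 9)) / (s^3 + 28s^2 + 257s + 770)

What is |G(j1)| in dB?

|G(j1)|_dB ≈ -20.7 dB

Substitute s = j1: numerator = 72 + j8, denominator = 742 + j256.
|G(j1)| = |72 + j8| / |742 + j256| = 72.443 / 784.92 ≈ 0.09229.
In decibels: 20·log₁₀(0.09229) ≈ -20.7 dB.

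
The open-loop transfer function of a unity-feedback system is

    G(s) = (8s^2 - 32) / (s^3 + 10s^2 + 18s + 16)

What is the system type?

Type 0

The denominator has no factor of s at the origin — no free integrator — so this is a Type 0 system.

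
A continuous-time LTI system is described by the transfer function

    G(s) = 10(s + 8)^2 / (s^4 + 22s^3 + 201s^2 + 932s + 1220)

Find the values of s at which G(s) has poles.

s = -10, -2, -5 ± 6j

The poles are the roots of the denominator s^4 + 22s^3 + 201s^2 + 932s + 1220 = 0.
Trying s = -10: the polynomial evaluates to 0, so (s + 10) is a factor.
Dividing out leaves s^3 + 12s^2 + 81s + 122 = 0.
This factors further as (s + 2)(s^2 + 10s + 61) = 0.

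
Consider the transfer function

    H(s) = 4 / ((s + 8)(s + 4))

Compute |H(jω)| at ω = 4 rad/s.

|H(j4)| ≈ 0.07906

Substitute s = j4: numerator = 4, denominator = 16 + j48.
|H(j4)| = |4| / |16 + j48| = 4 / 50.596 ≈ 0.07906.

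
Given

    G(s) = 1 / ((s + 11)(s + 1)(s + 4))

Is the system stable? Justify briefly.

stable

The poles can be read from the denominator factors: s = -11, -1, -4.
Since all poles lie strictly in the left half-plane, the system is stable.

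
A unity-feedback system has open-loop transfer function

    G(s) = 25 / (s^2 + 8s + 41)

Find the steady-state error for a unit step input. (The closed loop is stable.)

e_ss = 0.6212

G(s) has no poles at the origin.
This is a Type 0 system. Kp = lim_{s→0} G(s) = 25/41.
e_ss = 1/(1 + Kp) = 1/(1 + 25/41) = 41/66 ≈ 0.6212.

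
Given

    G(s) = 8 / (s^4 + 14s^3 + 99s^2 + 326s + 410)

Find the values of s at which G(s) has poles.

s = -4 ± 5j, -3 ± j

The poles are the roots of the denominator s^4 + 14s^3 + 99s^2 + 326s + 410 = 0.
No real roots exist; factor into two real quadratics: (s^2 + 8s + 41)(s^2 + 6s + 10) = 0.
Each quadratic gives a conjugate pair via the quadratic formula.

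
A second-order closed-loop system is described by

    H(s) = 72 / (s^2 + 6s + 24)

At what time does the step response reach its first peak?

t_p ≈ 0.8112 s

Comparing s^2 + 6s + 24 to s^2 + 2ζωₙs + ωₙ²: ωₙ = √24 ≈ 4.899 rad/s and ζ = 6/(2·√24) ≈ 0.6124.
ζωₙ = 6/2 = 3, so ω_d = ωₙ√(1−ζ²) = √(ωₙ² − (ζωₙ)²) = √(24 − 3²) = √15 ≈ 3.873 rad/s.
t_p = π/ω_d = π/3.873 ≈ 0.8112 s.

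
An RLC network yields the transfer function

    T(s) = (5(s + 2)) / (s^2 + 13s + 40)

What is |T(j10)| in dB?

|T(j10)|_dB ≈ -8.97 dB

Substitute s = j10: numerator = 10 + j50, denominator = -60 + j130.
|T(j10)| = |10 + j50| / |-60 + j130| = 50.990 / 143.18 ≈ 0.3561.
In decibels: 20·log₁₀(0.3561) ≈ -8.97 dB.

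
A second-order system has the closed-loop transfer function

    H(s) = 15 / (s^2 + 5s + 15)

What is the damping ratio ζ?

ζ ≈ 0.6455

Compare the denominator to the standard form s^2 + 2ζωₙs + ωₙ².
ωₙ² = 15, so ωₙ = √15 ≈ 3.873 rad/s.
2ζωₙ = 5, so ζ = 5/(2·√15) ≈ 0.6455.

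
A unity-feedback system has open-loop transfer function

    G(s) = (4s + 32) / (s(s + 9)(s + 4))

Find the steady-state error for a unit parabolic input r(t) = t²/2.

G(s) has one pole at the origin.
This is a Type 1 system; Ka = lim_{s→0} s^2·G(s) = 0, so the steady-state error for a parabola input is infinite.

e_ss = ∞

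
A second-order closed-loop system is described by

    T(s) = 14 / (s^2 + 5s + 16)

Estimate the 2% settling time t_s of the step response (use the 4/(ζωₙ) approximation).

Comparing s^2 + 5s + 16 to s^2 + 2ζωₙs + ωₙ²: ωₙ = 4 rad/s and ζ = 5/(2·4) = 0.625.
ζωₙ = 5/2 = 2.5, so t_s ≈ 4/(ζωₙ) = 4/2.5 = 1.600 s.

t_s ≈ 1.600 s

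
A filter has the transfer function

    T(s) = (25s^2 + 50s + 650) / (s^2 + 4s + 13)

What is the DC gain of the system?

T(0) = 50

Set s = 0: T(0) = (650) / (13) = 50.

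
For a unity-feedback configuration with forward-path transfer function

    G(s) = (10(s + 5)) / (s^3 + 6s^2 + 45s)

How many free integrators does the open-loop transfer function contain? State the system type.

The denominator has 1 factor of s at the origin (free integrator), so this is a Type 1 system.

Type 1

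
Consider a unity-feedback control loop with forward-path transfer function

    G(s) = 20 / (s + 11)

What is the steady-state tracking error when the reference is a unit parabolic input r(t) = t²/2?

G(s) has no poles at the origin.
This is a Type 0 system; Ka = lim_{s→0} s^2·G(s) = 0, so the steady-state error for a parabola input is infinite.

e_ss = ∞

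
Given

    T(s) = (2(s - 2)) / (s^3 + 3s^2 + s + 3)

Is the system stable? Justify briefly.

marginally stable

The denominator s^3 + 3s^2 + s + 3 factors as (s^2 + 1)(s + 3), giving poles at s = j, -j, -3.
Since the simple pole(s) at s = j, -j lie on the jω-axis with none in the right half-plane, the system is marginally stable.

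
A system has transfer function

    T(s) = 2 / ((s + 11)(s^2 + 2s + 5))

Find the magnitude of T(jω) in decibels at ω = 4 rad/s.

|T(j4)|_dB ≈ -38.0 dB

Substitute s = j4: numerator = 2, denominator = -153 + j44.
|T(j4)| = |2| / |-153 + j44| = 2 / 159.20 ≈ 0.01256.
In decibels: 20·log₁₀(0.01256) ≈ -38.0 dB.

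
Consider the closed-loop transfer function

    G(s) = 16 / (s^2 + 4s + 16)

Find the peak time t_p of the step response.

Comparing s^2 + 4s + 16 to s^2 + 2ζωₙs + ωₙ²: ωₙ = 4 rad/s and ζ = 4/(2·4) = 0.5.
ζωₙ = 4/2 = 2, so ω_d = ωₙ√(1−ζ²) = √(ωₙ² − (ζωₙ)²) = √(16 − 2²) = √12 ≈ 3.464 rad/s.
t_p = π/ω_d = π/3.464 ≈ 0.9069 s.

t_p ≈ 0.9069 s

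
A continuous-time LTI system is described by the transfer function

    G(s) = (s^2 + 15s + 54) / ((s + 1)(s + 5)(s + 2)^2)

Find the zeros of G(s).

s = -6, -9

Set the numerator to zero: s^2 + 15s + 54 = 0.
Factoring: (s + 6)(s + 9) = 0.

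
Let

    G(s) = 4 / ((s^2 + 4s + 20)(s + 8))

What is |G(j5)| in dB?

Substitute s = j5: numerator = 4, denominator = -140 + j135.
|G(j5)| = |4| / |-140 + j135| = 4 / 194.49 ≈ 0.02057.
In decibels: 20·log₁₀(0.02057) ≈ -33.7 dB.

|G(j5)|_dB ≈ -33.7 dB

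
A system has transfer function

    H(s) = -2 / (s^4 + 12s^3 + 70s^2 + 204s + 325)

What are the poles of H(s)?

The poles are the roots of the denominator s^4 + 12s^3 + 70s^2 + 204s + 325 = 0.
No real roots exist; factor into two real quadratics: (s^2 + 8s + 25)(s^2 + 4s + 13) = 0.
Each quadratic gives a conjugate pair via the quadratic formula.

s = -4 ± 3j, -2 ± 3j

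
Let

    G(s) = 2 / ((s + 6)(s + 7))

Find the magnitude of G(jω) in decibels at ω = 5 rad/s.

Substitute s = j5: numerator = 2, denominator = 17 + j65.
|G(j5)| = |2| / |17 + j65| = 2 / 67.186 ≈ 0.02977.
In decibels: 20·log₁₀(0.02977) ≈ -30.5 dB.

|G(j5)|_dB ≈ -30.5 dB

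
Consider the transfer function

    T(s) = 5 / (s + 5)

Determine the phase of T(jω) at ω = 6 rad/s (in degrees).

∠T(j6) ≈ -50.19°

At s = j6: numerator = 5, denominator = 5 + j6.
∠T = ∠num − ∠den = 0° − (50.194°) = -50.19°.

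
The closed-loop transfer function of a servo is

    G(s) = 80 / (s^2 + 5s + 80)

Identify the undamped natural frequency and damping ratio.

ωₙ ≈ 8.944 rad/s, ζ ≈ 0.2795

Compare the denominator to the standard form s^2 + 2ζωₙs + ωₙ².
ωₙ² = 80, so ωₙ = √80 ≈ 8.944 rad/s.
2ζωₙ = 5, so ζ = 5/(2·√80) ≈ 0.2795.
With ζ = 0.2795 the response is underdamped.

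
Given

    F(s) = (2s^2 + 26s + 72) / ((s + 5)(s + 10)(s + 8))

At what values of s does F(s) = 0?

Set the numerator to zero: 2s^2 + 26s + 72 = 0, i.e. 2·(s^2 + 13s + 36) = 0.
Factoring: (s + 9)(s + 4) = 0.

s = -9, -4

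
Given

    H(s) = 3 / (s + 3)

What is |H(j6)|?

|H(j6)| ≈ 0.4472

Substitute s = j6: numerator = 3, denominator = 3 + j6.
|H(j6)| = |3| / |3 + j6| = 3 / 6.7082 ≈ 0.4472.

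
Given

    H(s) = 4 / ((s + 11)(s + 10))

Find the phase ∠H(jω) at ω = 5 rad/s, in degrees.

∠H(j5) ≈ -51.01°

At s = j5: numerator = 4, denominator = 85 + j105.
∠H = ∠num − ∠den = 0° − (51.009°) = -51.01°.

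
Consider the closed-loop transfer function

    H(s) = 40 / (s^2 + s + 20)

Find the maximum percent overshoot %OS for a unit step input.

%OS ≈ 70.2%

Comparing s^2 + s + 20 to s^2 + 2ζωₙs + ωₙ²: ωₙ = √20 ≈ 4.472 rad/s and ζ = 1/(2·√20) ≈ 0.1118.
%OS = 100·exp(−πζ/√(1−ζ²)) = 100·exp(−π·0.1118/√(1−0.1118²)) ≈ 70.2%.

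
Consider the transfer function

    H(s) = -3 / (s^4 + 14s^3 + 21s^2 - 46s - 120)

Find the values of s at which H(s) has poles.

s = -2 ± j, 2, -12

The poles are the roots of the denominator s^4 + 14s^3 + 21s^2 - 46s - 120 = 0.
Trying s = 2: the polynomial evaluates to 0, so (s - 2) is a factor.
Dividing out leaves s^3 + 16s^2 + 53s + 60 = 0.
This factors further as (s^2 + 4s + 5)(s + 12) = 0.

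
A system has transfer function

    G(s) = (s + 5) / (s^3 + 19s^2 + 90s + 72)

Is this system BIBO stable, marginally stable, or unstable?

The denominator s^3 + 19s^2 + 90s + 72 factors as (s + 6)(s + 1)(s + 12), giving poles at s = -6, -1, -12.
Since all poles lie strictly in the left half-plane, the system is stable.

stable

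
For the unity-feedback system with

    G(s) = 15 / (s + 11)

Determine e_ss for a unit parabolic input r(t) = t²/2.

e_ss = ∞

G(s) has no poles at the origin.
This is a Type 0 system; Ka = lim_{s→0} s^2·G(s) = 0, so the steady-state error for a parabola input is infinite.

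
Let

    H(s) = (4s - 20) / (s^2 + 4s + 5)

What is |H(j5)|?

Substitute s = j5: numerator = -20 + j20, denominator = -20 + j20.
|H(j5)| = |-20 + j20| / |-20 + j20| = 28.284 / 28.284 = 1.

|H(j5)| = 1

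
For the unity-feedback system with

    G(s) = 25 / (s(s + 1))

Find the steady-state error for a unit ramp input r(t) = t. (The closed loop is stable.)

G(s) has one pole at the origin.
This is a Type 1 system. Kv = lim_{s→0} s·G(s) = 25/1.
e_ss = 1/Kv = 1/(25) = 1/25 ≈ 0.04000.

e_ss = 0.04000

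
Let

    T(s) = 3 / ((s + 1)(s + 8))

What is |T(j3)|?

Substitute s = j3: numerator = 3, denominator = -1 + j27.
|T(j3)| = |3| / |-1 + j27| = 3 / 27.019 ≈ 0.1110.

|T(j3)| ≈ 0.1110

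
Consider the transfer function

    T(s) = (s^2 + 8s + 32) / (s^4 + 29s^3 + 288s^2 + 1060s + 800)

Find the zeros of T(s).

s = -4 + 4j, -4 - 4j

Set the numerator to zero: s^2 + 8s + 32 = 0.
Factoring: (s^2 + 8s + 32) = 0.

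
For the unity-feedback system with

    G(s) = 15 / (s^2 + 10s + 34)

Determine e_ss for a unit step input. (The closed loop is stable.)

G(s) has no poles at the origin.
This is a Type 0 system. Kp = lim_{s→0} G(s) = 15/34.
e_ss = 1/(1 + Kp) = 1/(1 + 15/34) = 34/49 ≈ 0.6939.

e_ss = 0.6939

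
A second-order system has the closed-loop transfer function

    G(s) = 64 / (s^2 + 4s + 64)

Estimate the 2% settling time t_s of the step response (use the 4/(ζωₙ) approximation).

Comparing s^2 + 4s + 64 to s^2 + 2ζωₙs + ωₙ²: ωₙ = 8 rad/s and ζ = 4/(2·8) = 0.25.
ζωₙ = 4/2 = 2, so t_s ≈ 4/(ζωₙ) = 4/2 = 2 s.

t_s ≈ 2 s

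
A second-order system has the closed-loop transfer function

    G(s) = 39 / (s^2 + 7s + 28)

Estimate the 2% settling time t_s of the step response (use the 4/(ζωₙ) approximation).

t_s ≈ 1.143 s

Comparing s^2 + 7s + 28 to s^2 + 2ζωₙs + ωₙ²: ωₙ = √28 ≈ 5.292 rad/s and ζ = 7/(2·√28) ≈ 0.6614.
ζωₙ = 7/2 = 3.5, so t_s ≈ 4/(ζωₙ) = 4/3.5 ≈ 1.143 s.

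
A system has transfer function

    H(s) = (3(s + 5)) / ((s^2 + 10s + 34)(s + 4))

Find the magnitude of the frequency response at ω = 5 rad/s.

|H(j5)| ≈ 0.06521

Substitute s = j5: numerator = 15 + j15, denominator = -214 + j245.
|H(j5)| = |15 + j15| / |-214 + j245| = 21.213 / 325.30 ≈ 0.06521.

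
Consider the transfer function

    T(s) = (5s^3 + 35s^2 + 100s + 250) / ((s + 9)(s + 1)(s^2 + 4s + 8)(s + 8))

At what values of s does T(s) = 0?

Set the numerator to zero: 5s^3 + 35s^2 + 100s + 250 = 0, i.e. 5·(s^3 + 7s^2 + 20s + 50) = 0.
Factoring: (s^2 + 2s + 10)(s + 5) = 0.

s = -1 + 3j, -1 - 3j, -5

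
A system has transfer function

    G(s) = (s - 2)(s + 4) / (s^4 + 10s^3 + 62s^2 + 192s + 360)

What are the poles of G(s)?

The poles are the roots of the denominator s^4 + 10s^3 + 62s^2 + 192s + 360 = 0.
No real roots exist; factor into two real quadratics: (s^2 + 6s + 18)(s^2 + 4s + 20) = 0.
Each quadratic gives a conjugate pair via the quadratic formula.

s = -3 ± 3j, -2 ± 4j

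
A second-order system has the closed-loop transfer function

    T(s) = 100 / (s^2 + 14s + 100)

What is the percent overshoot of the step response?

Comparing s^2 + 14s + 100 to s^2 + 2ζωₙs + ωₙ²: ωₙ = 10 rad/s and ζ = 14/(2·10) = 0.7.
%OS = 100·exp(−πζ/√(1−ζ²)) = 100·exp(−π·0.7/√(1−0.7²)) ≈ 4.60%.

%OS ≈ 4.60%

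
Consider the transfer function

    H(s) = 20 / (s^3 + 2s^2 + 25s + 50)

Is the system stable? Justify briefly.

marginally stable

The denominator s^3 + 2s^2 + 25s + 50 factors as (s^2 + 25)(s + 2), giving poles at s = 5j, -5j, -2.
Since the simple pole(s) at s = ±5j lie on the jω-axis with none in the right half-plane, the system is marginally stable.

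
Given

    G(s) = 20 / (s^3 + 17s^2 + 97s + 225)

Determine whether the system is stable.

The denominator s^3 + 17s^2 + 97s + 225 factors as (s + 9)(s^2 + 8s + 25), giving poles at s = -9, -4 + 3j, -4 - 3j.
Since all poles lie strictly in the left half-plane, the system is stable.

stable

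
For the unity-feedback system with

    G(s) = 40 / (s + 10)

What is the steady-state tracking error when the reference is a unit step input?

G(s) has no poles at the origin.
This is a Type 0 system. Kp = lim_{s→0} G(s) = 40/10 = 4.
e_ss = 1/(1 + Kp) = 1/(1 + 4) = 1/5 ≈ 0.2000.

e_ss = 0.2000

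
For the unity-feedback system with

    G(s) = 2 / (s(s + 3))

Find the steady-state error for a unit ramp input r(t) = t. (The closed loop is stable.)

e_ss = 1.500

G(s) has one pole at the origin.
This is a Type 1 system. Kv = lim_{s→0} s·G(s) = 2/3.
e_ss = 1/Kv = 1/(2/3) = 3/2 ≈ 1.500.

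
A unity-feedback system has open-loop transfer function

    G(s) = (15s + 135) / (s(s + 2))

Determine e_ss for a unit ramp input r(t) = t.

e_ss = 0.01481

G(s) has one pole at the origin.
This is a Type 1 system. Kv = lim_{s→0} s·G(s) = 135/2.
e_ss = 1/Kv = 1/(135/2) = 2/135 ≈ 0.01481.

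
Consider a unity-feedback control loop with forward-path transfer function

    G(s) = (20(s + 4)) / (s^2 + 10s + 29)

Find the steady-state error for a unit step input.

e_ss = 0.2661

G(s) has no poles at the origin.
This is a Type 0 system. Kp = lim_{s→0} G(s) = 80/29.
e_ss = 1/(1 + Kp) = 1/(1 + 80/29) = 29/109 ≈ 0.2661.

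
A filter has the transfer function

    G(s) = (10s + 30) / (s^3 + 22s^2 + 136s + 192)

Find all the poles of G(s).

s = -8, -2, -12

The poles are the roots of the denominator s^3 + 22s^2 + 136s + 192 = 0.
Trying s = -8: the polynomial evaluates to 0, so (s + 8) is a factor.
Dividing out leaves s^2 + 14s + 24 = 0.
Factoring the quadratic: (s + 2)(s + 12) = 0.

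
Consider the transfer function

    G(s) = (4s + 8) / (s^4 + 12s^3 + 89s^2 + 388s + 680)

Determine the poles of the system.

s = -4 + j, -4 - j, -2 + 6j, -2 - 6j

The poles are the roots of the denominator s^4 + 12s^3 + 89s^2 + 388s + 680 = 0.
No real roots exist; factor into two real quadratics: (s^2 + 8s + 17)(s^2 + 4s + 40) = 0.
Each quadratic gives a conjugate pair via the quadratic formula.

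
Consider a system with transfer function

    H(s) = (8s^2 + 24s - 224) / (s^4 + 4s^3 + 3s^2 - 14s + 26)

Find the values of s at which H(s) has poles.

s = 1 + j, 1 - j, -3 + 2j, -3 - 2j

The poles are the roots of the denominator s^4 + 4s^3 + 3s^2 - 14s + 26 = 0.
No real roots exist; factor into two real quadratics: (s^2 - 2s + 2)(s^2 + 6s + 13) = 0.
Each quadratic gives a conjugate pair via the quadratic formula.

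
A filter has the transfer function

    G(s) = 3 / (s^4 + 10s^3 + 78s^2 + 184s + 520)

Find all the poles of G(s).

The poles are the roots of the denominator s^4 + 10s^3 + 78s^2 + 184s + 520 = 0.
No real roots exist; factor into two real quadratics: (s^2 + 8s + 52)(s^2 + 2s + 10) = 0.
Each quadratic gives a conjugate pair via the quadratic formula.

s = -4 ± 6j, -1 ± 3j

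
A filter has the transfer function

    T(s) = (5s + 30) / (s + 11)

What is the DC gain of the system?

T(0) = 30/11 ≈ 2.727

Set s = 0: T(0) = (30) / (11) = 30/11.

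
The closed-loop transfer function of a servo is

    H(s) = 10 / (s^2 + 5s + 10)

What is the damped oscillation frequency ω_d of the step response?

ω_d ≈ 1.936 rad/s

Comparing s^2 + 5s + 10 to s^2 + 2ζωₙs + ωₙ²: ωₙ = √10 ≈ 3.162 rad/s and ζ = 5/(2·√10) ≈ 0.7906.
ζωₙ = 5/2 = 2.5, so ω_d = ωₙ√(1−ζ²) = √(ωₙ² − (ζωₙ)²) = √(10 − 2.5²) = √3.75 ≈ 1.936 rad/s.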